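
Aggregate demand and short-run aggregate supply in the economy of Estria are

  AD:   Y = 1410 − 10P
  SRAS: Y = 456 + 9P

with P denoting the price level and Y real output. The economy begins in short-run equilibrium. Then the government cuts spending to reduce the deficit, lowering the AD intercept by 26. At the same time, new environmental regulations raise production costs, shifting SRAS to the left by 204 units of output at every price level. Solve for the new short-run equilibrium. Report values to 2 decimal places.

After both shocks: AD is Y = 1384 − 10P and SRAS is Y = 252 + 9P.
Setting them equal: 1132 = 19P, so P = 59.58.
Substituting into AD, Y = 788.21.

P = 59.58, Y = 788.21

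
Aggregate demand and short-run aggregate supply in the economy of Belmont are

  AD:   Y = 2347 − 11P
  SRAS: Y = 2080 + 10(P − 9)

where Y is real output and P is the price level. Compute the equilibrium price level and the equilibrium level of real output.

P = 17, Y = 2160

Write SRAS as Y = 2080 + 10P − 90 = 1990 + 10P.
Set AD = SRAS: 2347 − 11P = 1990 + 10P, so 357 = 21P and P = 17.
Then Y = 2347 − 11·17 = 2160.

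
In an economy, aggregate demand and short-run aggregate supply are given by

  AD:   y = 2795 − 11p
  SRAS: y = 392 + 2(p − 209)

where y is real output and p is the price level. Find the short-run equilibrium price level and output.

Write SRAS as y = 392 + 2p − 418 = 2p − 26.
Set AD = SRAS: 2795 − 11p = 2p − 26, so 2821 = 13p and p = 217.
Then y = 2795 − 11·217 = 408.

p = 217, y = 408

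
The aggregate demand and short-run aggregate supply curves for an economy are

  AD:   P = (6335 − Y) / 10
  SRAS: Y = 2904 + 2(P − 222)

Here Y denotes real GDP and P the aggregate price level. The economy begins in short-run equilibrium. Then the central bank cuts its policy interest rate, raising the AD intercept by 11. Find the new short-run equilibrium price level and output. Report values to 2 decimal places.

This is a positive demand shock: AD shifts right.
New AD: Y = 6346 − 10P.
SRAS can be written Y = 2460 + 2P.
Set AD = SRAS: 6346 − 10P = 2460 + 2P, so 3886 = 12P and P = 323.83.
Substituting into AD, Y = 3107.67.

P = 323.83, Y = 3107.67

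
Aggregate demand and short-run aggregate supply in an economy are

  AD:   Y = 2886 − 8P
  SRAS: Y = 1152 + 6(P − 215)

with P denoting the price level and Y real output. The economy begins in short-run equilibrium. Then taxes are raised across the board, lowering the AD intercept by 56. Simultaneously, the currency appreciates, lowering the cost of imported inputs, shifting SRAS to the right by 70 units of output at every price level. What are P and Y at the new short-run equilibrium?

P = 207, Y = 1174

After both shocks: AD is Y = 2830 − 8P and SRAS is Y = 6P − 68.
Setting them equal: 2898 = 14P, so P = 207.
Y = 2830 − 8·207 = 1174.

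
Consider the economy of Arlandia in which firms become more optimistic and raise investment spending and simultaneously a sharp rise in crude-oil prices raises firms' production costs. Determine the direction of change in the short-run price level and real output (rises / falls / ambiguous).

The first event is a positive demand shock: AD shifts right, which by itself pushes P up and Y up.
The second is an adverse supply shock: SRAS shifts left, which by itself pushes P up and Y down.
Both shocks push P up, so P rises. The two shocks push Y in opposite directions, so the effect on Y is ambiguous.

Price level: rises; output: ambiguous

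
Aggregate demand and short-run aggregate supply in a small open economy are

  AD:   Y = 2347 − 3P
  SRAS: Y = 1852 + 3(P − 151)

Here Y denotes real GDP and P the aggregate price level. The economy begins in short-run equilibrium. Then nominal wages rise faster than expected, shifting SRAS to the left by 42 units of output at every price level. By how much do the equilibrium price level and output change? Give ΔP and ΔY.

ΔP = +7, ΔY = -21

This is a negative supply shock: SRAS shifts left.
New SRAS: Y = 1357 + 3P.
Set AD = SRAS: 2347 − 3P = 1357 + 3P, so 990 = 6P and P = 165.
Y = 2347 − 3·165 = 1852.
Initially P = 158, Y = 1873, so ΔP = +7 and ΔY = -21.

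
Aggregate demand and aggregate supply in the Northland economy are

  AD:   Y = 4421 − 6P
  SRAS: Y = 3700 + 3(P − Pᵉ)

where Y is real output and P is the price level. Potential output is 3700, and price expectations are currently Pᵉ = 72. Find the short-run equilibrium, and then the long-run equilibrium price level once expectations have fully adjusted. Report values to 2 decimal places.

Short run: with Pᵉ = 72, SRAS is Y = 3484 + 3P. Setting AD = SRAS gives 937 = 9P, so P = 104.11 and Y = 4421 − 6P = 3796.33.
Output 3796.33 is above potential 3700, so over time expected prices rise and SRAS shifts left until Y returns to 3700.
Long run: Y = 3700 on the AD curve gives 3700 = 4421 − 6P, so P = 120.17.

Short run: P = 104.11, Y = 3796.33. Long run: P = 120.17.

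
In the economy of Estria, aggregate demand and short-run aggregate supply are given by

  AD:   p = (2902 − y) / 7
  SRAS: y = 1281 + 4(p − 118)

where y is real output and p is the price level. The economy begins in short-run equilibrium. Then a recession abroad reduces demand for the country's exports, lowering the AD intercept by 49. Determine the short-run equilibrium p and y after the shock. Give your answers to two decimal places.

This is a negative demand shock: AD shifts left.
New AD: y = 2853 − 7p.
SRAS can be written y = 809 + 4p.
Set AD = SRAS: 2853 − 7p = 809 + 4p, so 2044 = 11p and p = 185.82.
Substituting into AD, y = 1552.27.

p = 185.82, y = 1552.27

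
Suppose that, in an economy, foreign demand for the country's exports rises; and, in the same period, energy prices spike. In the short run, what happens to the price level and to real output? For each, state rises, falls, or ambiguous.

Price level: rises; output: ambiguous

The first event is a positive demand shock: AD shifts right, which by itself pushes P up and Y up.
The second is an adverse supply shock: SRAS shifts left, which by itself pushes P up and Y down.
Both shocks push P up, so P rises. The two shocks push Y in opposite directions, so the effect on Y is ambiguous.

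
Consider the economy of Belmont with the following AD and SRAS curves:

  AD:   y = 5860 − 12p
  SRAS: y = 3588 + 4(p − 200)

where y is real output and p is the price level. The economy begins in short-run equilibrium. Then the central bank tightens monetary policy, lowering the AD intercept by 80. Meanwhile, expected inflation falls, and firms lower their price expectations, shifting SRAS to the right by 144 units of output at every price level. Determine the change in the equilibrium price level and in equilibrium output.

Δp = -14, Δy = +88

After both shocks: AD is y = 5780 − 12p and SRAS is y = 2932 + 4p.
Setting them equal: 2848 = 16p, so p = 178.
y = 5780 − 12·178 = 3644.
Initially p = 192, y = 3556, so Δp = -14 and Δy = +88.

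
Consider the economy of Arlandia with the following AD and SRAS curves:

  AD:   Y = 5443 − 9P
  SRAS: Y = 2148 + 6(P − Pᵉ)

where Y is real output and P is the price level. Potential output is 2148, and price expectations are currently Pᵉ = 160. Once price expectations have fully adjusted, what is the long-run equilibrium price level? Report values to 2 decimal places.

Short run: with Pᵉ = 160, SRAS is Y = 1188 + 6P. Setting AD = SRAS gives 4255 = 15P, so P = 283.67 and Y = 5443 − 9P = 2890.00.
Output 2890.00 is above potential 2148, so over time expected prices rise and SRAS shifts left until Y returns to 2148.
Long run: Y = 2148 on the AD curve gives 2148 = 5443 − 9P, so P = 366.11.

Long-run P = 366.11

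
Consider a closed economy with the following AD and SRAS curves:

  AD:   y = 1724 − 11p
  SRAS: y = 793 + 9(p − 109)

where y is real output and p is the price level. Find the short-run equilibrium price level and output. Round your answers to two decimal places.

p = 95.60, y = 672.40

Write SRAS as y = 793 + 9p − 981 = 9p − 188.
Set AD = SRAS: 1724 − 11p = 9p − 188, so 1912 = 20p and p = 95.60.
Substituting into AD, y = 1724 − 11p = 672.40.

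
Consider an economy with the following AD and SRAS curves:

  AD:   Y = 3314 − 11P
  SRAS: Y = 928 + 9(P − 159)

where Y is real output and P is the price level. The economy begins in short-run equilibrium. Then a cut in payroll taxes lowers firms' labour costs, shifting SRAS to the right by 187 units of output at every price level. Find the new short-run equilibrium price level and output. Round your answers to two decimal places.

P = 181.50, Y = 1317.50

This is a positive supply shock: SRAS shifts right.
New SRAS: Y = 9P − 316.
Set AD = SRAS: 3314 − 11P = 9P − 316, so 3630 = 20P and P = 181.50.
Substituting into AD, Y = 1317.50.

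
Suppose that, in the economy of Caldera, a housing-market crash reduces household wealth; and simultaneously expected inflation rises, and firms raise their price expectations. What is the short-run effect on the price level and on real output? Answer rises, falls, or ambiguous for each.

The first event is a negative demand shock: AD shifts left, which by itself pushes P down and Y down.
The second is an adverse supply shock: SRAS shifts left, which by itself pushes P up and Y down.
The two shocks push P in opposite directions, so the effect on P is ambiguous. Both shocks push Y down, so Y falls.

Price level: ambiguous; output: falls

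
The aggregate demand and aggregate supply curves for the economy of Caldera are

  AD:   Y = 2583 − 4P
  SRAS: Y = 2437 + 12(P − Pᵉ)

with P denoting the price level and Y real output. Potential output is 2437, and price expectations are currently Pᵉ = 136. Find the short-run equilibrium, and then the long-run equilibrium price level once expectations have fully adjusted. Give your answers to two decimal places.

Short run: with Pᵉ = 136, SRAS is Y = 805 + 12P. Setting AD = SRAS gives 1778 = 16P, so P = 111.13 and Y = 2583 − 4P = 2138.50.
Output 2138.50 is below potential 2437, so over time expected prices fall and SRAS shifts right until Y returns to 2437.
Long run: Y = 2437 on the AD curve gives 2437 = 2583 − 4P, so P = 36.50.

Short run: P = 111.13, Y = 2138.50. Long run: P = 36.50.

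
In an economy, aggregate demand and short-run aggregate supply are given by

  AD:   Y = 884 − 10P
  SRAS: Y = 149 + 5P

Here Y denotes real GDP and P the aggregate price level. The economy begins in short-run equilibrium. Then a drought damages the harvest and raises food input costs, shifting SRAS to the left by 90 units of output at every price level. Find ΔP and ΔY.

This is a negative supply shock: SRAS shifts left.
New SRAS: Y = 59 + 5P.
Set AD = SRAS: 884 − 10P = 59 + 5P, so 825 = 15P and P = 55.
Y = 884 − 10·55 = 334.
Initially P = 49, Y = 394, so ΔP = +6 and ΔY = -60.

ΔP = +6, ΔY = -60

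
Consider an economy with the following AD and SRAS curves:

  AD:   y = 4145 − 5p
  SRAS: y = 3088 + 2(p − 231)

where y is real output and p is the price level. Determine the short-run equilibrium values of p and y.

p = 217, y = 3060

Write SRAS as y = 3088 + 2p − 462 = 2626 + 2p.
Set AD = SRAS: 4145 − 5p = 2626 + 2p, so 1519 = 7p and p = 217.
Then y = 4145 − 5·217 = 3060.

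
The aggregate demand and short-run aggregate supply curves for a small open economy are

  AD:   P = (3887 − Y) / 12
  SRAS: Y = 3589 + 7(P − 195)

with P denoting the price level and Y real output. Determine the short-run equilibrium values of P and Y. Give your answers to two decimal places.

P = 87.53, Y = 2836.68

Write SRAS as Y = 3589 + 7P − 1365 = 2224 + 7P.
Rearrange AD to Y = 3887 − 12P.
Set AD = SRAS: 3887 − 12P = 2224 + 7P, so 1663 = 19P and P = 87.53.
Substituting into AD, Y = 3887 − 12P = 2836.68.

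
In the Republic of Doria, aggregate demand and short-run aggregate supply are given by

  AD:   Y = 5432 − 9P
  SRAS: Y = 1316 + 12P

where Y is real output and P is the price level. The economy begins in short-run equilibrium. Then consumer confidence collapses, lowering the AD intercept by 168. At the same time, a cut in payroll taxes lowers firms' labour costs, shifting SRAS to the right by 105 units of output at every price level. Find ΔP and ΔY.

ΔP = -13, ΔY = -51

After both shocks: AD is Y = 5264 − 9P and SRAS is Y = 1421 + 12P.
Setting them equal: 3843 = 21P, so P = 183.
Y = 5264 − 9·183 = 3617.
Initially P = 196, Y = 3668, so ΔP = -13 and ΔY = -51.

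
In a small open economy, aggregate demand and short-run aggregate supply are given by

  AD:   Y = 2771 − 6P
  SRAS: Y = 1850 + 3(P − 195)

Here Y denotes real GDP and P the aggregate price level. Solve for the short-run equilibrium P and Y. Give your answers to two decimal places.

P = 167.33, Y = 1767.00

Write SRAS as Y = 1850 + 3P − 585 = 1265 + 3P.
Set AD = SRAS: 2771 − 6P = 1265 + 3P, so 1506 = 9P and P = 167.33.
Substituting into AD, Y = 2771 − 6P = 1767.00.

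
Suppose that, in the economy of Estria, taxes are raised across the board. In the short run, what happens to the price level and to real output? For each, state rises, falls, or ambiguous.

This is a negative demand shock: AD shifts left.
Moving along the upward-sloping SRAS curve, P falls and Y falls.

Price level: falls; output: falls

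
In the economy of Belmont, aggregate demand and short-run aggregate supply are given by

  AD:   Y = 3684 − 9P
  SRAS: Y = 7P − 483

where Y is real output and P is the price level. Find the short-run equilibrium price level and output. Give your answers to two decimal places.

Set AD = SRAS: 3684 − 9P = 7P − 483, so 4167 = 16P and P = 260.44.
Substituting into AD, Y = 3684 − 9P = 1340.06.

P = 260.44, Y = 1340.06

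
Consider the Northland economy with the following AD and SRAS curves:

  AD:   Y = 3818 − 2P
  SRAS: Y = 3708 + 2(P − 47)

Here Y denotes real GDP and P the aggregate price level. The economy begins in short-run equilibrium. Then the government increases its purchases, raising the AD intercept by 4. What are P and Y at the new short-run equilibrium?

P = 52, Y = 3718

This is a positive demand shock: AD shifts right.
New AD: Y = 3822 − 2P.
SRAS can be written Y = 3614 + 2P.
Set AD = SRAS: 3822 − 2P = 3614 + 2P, so 208 = 4P and P = 52.
Y = 3822 − 2·52 = 3718.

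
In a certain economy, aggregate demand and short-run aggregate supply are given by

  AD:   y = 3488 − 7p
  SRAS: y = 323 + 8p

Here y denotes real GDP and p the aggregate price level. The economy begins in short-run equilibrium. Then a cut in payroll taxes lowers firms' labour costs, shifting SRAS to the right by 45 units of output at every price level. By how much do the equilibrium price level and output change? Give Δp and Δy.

Δp = -3, Δy = +21

This is a positive supply shock: SRAS shifts right.
New SRAS: y = 368 + 8p.
Set AD = SRAS: 3488 − 7p = 368 + 8p, so 3120 = 15p and p = 208.
y = 3488 − 7·208 = 2032.
Initially p = 211, y = 2011, so Δp = -3 and Δy = +21.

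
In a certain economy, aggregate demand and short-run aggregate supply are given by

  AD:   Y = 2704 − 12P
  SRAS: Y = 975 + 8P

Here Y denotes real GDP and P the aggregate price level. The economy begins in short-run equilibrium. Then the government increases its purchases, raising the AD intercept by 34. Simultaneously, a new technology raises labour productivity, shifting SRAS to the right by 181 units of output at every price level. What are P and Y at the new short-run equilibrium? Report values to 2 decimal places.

After both shocks: AD is Y = 2738 − 12P and SRAS is Y = 1156 + 8P.
Setting them equal: 1582 = 20P, so P = 79.10.
Substituting into AD, Y = 1788.80.

P = 79.10, Y = 1788.80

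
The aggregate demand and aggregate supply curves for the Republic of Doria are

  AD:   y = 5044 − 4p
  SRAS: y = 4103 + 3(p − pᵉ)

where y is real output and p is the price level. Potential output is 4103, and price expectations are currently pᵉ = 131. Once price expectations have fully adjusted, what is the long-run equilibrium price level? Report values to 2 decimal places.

Long-run p = 235.25

Short run: with pᵉ = 131, SRAS is y = 3710 + 3p. Setting AD = SRAS gives 1334 = 7p, so p = 190.57 and y = 5044 − 4p = 4281.71.
Output 4281.71 is above potential 4103, so over time expected prices rise and SRAS shifts left until y returns to 4103.
Long run: y = 4103 on the AD curve gives 4103 = 5044 − 4p, so p = 235.25.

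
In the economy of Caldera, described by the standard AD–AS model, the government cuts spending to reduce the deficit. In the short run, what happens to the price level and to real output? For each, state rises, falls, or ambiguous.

This is a negative demand shock: AD shifts left.
Moving along the upward-sloping SRAS curve, P falls and Y falls.

Price level: falls; output: falls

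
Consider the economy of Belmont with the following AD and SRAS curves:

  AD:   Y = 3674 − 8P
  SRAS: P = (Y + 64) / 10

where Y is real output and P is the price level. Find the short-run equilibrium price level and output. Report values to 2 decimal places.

Rearrange SRAS to Y = 10P − 64.
Set AD = SRAS: 3674 − 8P = 10P − 64, so 3738 = 18P and P = 207.67.
Substituting into AD, Y = 3674 − 8P = 2012.67.

P = 207.67, Y = 2012.67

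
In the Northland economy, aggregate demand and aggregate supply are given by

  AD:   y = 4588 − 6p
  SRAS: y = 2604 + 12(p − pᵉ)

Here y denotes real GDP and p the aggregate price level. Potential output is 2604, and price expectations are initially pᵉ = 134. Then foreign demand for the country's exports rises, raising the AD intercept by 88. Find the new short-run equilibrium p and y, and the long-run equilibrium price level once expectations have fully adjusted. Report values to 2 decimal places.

AD shifts right: new AD is y = 4676 − 6p. With pᵉ = 134, SRAS is y = 996 + 12p.
Short run: 4676 − 6p = 996 + 12p gives 3680 = 18p, so p = 204.44 and y = 4676 − 6p = 3449.33.
y = 3449.33 is above potential 2604; expectations adjust and SRAS shifts left until y = 2604.
Long run: on the new AD curve, 2604 = 4676 − 6p gives p = 345.33.

Short run: p = 204.44, y = 3449.33. Long run: p = 345.33.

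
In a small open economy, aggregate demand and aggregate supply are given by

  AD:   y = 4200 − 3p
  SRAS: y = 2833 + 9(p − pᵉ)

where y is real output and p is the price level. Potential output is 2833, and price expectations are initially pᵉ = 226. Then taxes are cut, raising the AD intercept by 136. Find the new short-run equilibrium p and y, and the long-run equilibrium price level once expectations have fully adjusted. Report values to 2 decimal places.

AD shifts right: new AD is y = 4336 − 3p. With pᵉ = 226, SRAS is y = 799 + 9p.
Short run: 4336 − 3p = 799 + 9p gives 3537 = 12p, so p = 294.75 and y = 4336 − 3p = 3451.75.
y = 3451.75 is above potential 2833; expectations adjust and SRAS shifts left until y = 2833.
Long run: on the new AD curve, 2833 = 4336 − 3p gives p = 501.00.

Short run: p = 294.75, y = 3451.75. Long run: p = 501.00.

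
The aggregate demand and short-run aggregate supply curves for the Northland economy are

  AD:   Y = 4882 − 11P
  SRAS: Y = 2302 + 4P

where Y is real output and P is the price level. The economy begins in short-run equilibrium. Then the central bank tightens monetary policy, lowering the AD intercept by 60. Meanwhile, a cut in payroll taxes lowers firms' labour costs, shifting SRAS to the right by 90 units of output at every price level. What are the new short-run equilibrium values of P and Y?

P = 162, Y = 3040

After both shocks: AD is Y = 4822 − 11P and SRAS is Y = 2392 + 4P.
Setting them equal: 2430 = 15P, so P = 162.
Y = 4822 − 11·162 = 3040.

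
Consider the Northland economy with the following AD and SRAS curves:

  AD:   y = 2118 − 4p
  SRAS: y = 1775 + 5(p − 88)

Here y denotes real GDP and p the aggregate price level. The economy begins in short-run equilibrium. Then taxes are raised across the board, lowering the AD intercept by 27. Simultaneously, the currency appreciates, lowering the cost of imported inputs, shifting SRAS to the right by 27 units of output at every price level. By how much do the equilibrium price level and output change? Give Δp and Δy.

Δp = -6, Δy = -3

After both shocks: AD is y = 2091 − 4p and SRAS is y = 1362 + 5p.
Setting them equal: 729 = 9p, so p = 81.
y = 2091 − 4·81 = 1767.
Initially p = 87, y = 1770, so Δp = -6 and Δy = -3.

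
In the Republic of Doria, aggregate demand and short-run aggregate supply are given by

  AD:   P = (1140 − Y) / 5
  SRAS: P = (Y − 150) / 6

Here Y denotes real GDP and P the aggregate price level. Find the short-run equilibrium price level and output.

Rearrange AD to Y = 1140 − 5P.
Rearrange SRAS to Y = 150 + 6P.
Set AD = SRAS: 1140 − 5P = 150 + 6P, so 990 = 11P and P = 90.
Then Y = 1140 − 5·90 = 690.

P = 90, Y = 690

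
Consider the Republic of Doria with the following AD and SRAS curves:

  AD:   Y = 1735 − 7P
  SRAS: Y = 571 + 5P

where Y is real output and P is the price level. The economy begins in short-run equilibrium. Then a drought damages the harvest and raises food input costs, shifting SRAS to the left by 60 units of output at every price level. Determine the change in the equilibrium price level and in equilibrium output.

ΔP = +5, ΔY = -35

This is a negative supply shock: SRAS shifts left.
New SRAS: Y = 511 + 5P.
Set AD = SRAS: 1735 − 7P = 511 + 5P, so 1224 = 12P and P = 102.
Y = 1735 − 7·102 = 1021.
Initially P = 97, Y = 1056, so ΔP = +5 and ΔY = -35.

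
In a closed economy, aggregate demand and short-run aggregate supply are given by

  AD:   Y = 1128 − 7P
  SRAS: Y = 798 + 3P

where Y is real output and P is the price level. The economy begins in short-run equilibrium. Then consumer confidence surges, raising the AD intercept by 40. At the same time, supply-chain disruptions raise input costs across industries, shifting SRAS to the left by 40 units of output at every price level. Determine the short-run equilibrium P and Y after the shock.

P = 41, Y = 881

After both shocks: AD is Y = 1168 − 7P and SRAS is Y = 758 + 3P.
Setting them equal: 410 = 10P, so P = 41.
Y = 1168 − 7·41 = 881.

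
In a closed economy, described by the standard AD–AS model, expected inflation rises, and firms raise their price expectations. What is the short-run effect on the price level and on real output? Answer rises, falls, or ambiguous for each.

Price level: rises; output: falls

This is an adverse supply shock: SRAS shifts left.
Moving along the downward-sloping AD curve, P rises and Y falls.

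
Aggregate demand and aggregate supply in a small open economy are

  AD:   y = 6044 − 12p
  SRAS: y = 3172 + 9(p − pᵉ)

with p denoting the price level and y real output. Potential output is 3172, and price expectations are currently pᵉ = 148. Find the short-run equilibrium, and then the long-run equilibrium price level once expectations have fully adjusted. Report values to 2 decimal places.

Short run: p = 200.19, y = 3641.71. Long run: p = 239.33.

Short run: with pᵉ = 148, SRAS is y = 1840 + 9p. Setting AD = SRAS gives 4204 = 21p, so p = 200.19 and y = 6044 − 12p = 3641.71.
Output 3641.71 is above potential 3172, so over time expected prices rise and SRAS shifts left until y returns to 3172.
Long run: y = 3172 on the AD curve gives 3172 = 6044 − 12p, so p = 239.33.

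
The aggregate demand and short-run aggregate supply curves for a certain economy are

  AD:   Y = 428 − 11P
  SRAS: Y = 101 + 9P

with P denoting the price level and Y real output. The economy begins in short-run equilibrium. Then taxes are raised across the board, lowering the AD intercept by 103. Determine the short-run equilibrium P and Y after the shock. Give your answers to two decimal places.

This is a negative demand shock: AD shifts left.
New AD: Y = 325 − 11P.
Set AD = SRAS: 325 − 11P = 101 + 9P, so 224 = 20P and P = 11.20.
Substituting into AD, Y = 201.80.

P = 11.20, Y = 201.80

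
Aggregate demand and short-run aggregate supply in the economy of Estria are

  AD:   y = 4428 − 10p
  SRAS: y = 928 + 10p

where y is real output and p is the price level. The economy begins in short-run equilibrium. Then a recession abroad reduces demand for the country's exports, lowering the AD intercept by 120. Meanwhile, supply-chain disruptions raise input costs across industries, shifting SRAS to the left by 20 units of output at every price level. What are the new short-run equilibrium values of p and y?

After both shocks: AD is y = 4308 − 10p and SRAS is y = 908 + 10p.
Setting them equal: 3400 = 20p, so p = 170.
y = 4308 − 10·170 = 2608.

p = 170, y = 2608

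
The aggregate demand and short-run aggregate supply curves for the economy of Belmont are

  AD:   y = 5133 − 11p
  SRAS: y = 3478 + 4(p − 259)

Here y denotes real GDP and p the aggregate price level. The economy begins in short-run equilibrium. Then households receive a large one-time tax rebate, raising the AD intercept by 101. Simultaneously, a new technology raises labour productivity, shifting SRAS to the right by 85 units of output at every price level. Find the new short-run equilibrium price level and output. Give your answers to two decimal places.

p = 180.47, y = 3248.87

After both shocks: AD is y = 5234 − 11p and SRAS is y = 2527 + 4p.
Setting them equal: 2707 = 15p, so p = 180.47.
Substituting into AD, y = 3248.87.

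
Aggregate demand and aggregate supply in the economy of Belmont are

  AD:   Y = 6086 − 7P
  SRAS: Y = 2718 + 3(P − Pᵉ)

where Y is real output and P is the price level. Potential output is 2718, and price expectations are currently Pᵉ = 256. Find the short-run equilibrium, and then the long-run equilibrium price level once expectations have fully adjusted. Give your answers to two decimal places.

Short run: P = 413.60, Y = 3190.80. Long run: P = 481.14.

Short run: with Pᵉ = 256, SRAS is Y = 1950 + 3P. Setting AD = SRAS gives 4136 = 10P, so P = 413.60 and Y = 6086 − 7P = 3190.80.
Output 3190.80 is above potential 2718, so over time expected prices rise and SRAS shifts left until Y returns to 2718.
Long run: Y = 2718 on the AD curve gives 2718 = 6086 − 7P, so P = 481.14.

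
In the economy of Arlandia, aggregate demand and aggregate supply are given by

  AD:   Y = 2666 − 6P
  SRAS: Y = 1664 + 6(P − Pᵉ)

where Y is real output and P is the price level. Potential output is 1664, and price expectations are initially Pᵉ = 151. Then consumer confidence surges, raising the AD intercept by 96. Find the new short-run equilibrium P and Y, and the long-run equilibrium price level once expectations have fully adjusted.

AD shifts right: new AD is Y = 2762 − 6P. With Pᵉ = 151, SRAS is Y = 758 + 6P.
Short run: 2762 − 6P = 758 + 6P gives 2004 = 12P, so P = 167 and Y = 2762 − 6·167 = 1760.
Y = 1760 is above potential 1664; expectations adjust and SRAS shifts left until Y = 1664.
Long run: on the new AD curve, 1664 = 2762 − 6P gives P = 183.

Short run: P = 167, Y = 1760. Long run: P = 183.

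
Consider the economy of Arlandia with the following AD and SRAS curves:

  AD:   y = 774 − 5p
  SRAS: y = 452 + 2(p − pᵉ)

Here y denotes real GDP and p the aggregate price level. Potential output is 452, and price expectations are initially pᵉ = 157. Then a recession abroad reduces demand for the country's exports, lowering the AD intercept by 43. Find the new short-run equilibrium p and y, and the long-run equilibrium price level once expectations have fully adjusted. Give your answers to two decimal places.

Short run: p = 84.71, y = 307.43. Long run: p = 55.80.

AD shifts left: new AD is y = 731 − 5p. With pᵉ = 157, SRAS is y = 138 + 2p.
Short run: 731 − 5p = 138 + 2p gives 593 = 7p, so p = 84.71 and y = 731 − 5p = 307.43.
y = 307.43 is below potential 452; expectations adjust and SRAS shifts right until y = 452.
Long run: on the new AD curve, 452 = 731 − 5p gives p = 55.80.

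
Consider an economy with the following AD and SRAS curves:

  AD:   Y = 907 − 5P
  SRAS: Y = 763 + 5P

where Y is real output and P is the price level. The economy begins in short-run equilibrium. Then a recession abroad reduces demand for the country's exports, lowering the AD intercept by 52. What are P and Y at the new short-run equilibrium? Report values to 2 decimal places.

P = 9.20, Y = 809.00

This is a negative demand shock: AD shifts left.
New AD: Y = 855 − 5P.
Set AD = SRAS: 855 − 5P = 763 + 5P, so 92 = 10P and P = 9.20.
Substituting into AD, Y = 809.00.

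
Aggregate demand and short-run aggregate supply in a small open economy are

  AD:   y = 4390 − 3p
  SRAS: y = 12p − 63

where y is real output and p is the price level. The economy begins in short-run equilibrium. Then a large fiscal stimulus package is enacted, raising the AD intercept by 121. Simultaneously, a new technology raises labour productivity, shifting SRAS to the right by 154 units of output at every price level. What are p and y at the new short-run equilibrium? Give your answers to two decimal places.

After both shocks: AD is y = 4511 − 3p and SRAS is y = 91 + 12p.
Setting them equal: 4420 = 15p, so p = 294.67.
Substituting into AD, y = 3627.00.

p = 294.67, y = 3627.00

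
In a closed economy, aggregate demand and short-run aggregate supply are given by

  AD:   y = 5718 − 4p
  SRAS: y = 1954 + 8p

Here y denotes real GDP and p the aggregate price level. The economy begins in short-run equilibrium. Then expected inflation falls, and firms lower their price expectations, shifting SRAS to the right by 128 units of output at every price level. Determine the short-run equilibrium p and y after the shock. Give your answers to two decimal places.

This is a positive supply shock: SRAS shifts right.
New SRAS: y = 2082 + 8p.
Set AD = SRAS: 5718 − 4p = 2082 + 8p, so 3636 = 12p and p = 303.00.
Substituting into AD, y = 4506.00.

p = 303.00, y = 4506.00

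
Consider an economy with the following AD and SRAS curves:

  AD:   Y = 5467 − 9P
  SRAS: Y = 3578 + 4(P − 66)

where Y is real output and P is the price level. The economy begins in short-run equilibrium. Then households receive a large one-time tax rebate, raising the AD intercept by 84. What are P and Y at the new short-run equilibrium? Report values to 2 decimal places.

P = 172.08, Y = 4002.31

This is a positive demand shock: AD shifts right.
New AD: Y = 5551 − 9P.
SRAS can be written Y = 3314 + 4P.
Set AD = SRAS: 5551 − 9P = 3314 + 4P, so 2237 = 13P and P = 172.08.
Substituting into AD, Y = 4002.31.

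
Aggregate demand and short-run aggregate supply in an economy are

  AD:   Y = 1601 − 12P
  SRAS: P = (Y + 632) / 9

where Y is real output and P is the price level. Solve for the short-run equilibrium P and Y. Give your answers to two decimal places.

P = 106.33, Y = 325.00

Rearrange SRAS to Y = 9P − 632.
Set AD = SRAS: 1601 − 12P = 9P − 632, so 2233 = 21P and P = 106.33.
Substituting into AD, Y = 1601 − 12P = 325.00.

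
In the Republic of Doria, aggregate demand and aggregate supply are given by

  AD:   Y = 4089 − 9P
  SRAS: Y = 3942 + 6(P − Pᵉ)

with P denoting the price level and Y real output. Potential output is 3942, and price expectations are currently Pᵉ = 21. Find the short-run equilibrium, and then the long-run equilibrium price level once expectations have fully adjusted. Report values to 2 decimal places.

Short run: with Pᵉ = 21, SRAS is Y = 3816 + 6P. Setting AD = SRAS gives 273 = 15P, so P = 18.20 and Y = 4089 − 9P = 3925.20.
Output 3925.20 is below potential 3942, so over time expected prices fall and SRAS shifts right until Y returns to 3942.
Long run: Y = 3942 on the AD curve gives 3942 = 4089 − 9P, so P = 16.33.

Short run: P = 18.20, Y = 3925.20. Long run: P = 16.33.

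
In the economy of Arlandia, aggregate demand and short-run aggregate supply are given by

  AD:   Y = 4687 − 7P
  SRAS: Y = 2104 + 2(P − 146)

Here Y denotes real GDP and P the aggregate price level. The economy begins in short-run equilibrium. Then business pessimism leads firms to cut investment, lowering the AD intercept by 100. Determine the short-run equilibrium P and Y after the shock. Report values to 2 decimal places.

This is a negative demand shock: AD shifts left.
New AD: Y = 4587 − 7P.
SRAS can be written Y = 1812 + 2P.
Set AD = SRAS: 4587 − 7P = 1812 + 2P, so 2775 = 9P and P = 308.33.
Substituting into AD, Y = 2428.67.

P = 308.33, Y = 2428.67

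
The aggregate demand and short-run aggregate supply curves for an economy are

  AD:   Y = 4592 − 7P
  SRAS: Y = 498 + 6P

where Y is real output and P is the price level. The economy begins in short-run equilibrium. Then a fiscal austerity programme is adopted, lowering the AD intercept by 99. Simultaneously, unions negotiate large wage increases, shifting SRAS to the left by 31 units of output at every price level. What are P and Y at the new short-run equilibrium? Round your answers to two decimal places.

P = 309.69, Y = 2325.15

After both shocks: AD is Y = 4493 − 7P and SRAS is Y = 467 + 6P.
Setting them equal: 4026 = 13P, so P = 309.69.
Substituting into AD, Y = 2325.15.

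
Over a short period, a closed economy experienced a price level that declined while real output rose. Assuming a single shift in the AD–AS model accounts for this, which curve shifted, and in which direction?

SRAS shifted right

P fell and Y rose. An AD shift moves P and Y in the same direction; an SRAS shift moves them in opposite directions.
Here P and Y moved in opposite directions, so the SRAS curve shifted.
Since Y rose, SRAS shifted right.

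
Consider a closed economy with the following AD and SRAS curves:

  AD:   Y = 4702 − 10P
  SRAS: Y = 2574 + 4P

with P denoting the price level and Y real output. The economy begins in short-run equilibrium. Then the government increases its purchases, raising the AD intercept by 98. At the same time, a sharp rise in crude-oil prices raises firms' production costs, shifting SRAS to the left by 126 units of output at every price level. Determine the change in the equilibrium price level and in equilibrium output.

After both shocks: AD is Y = 4800 − 10P and SRAS is Y = 2448 + 4P.
Setting them equal: 2352 = 14P, so P = 168.
Y = 4800 − 10·168 = 3120.
Initially P = 152, Y = 3182, so ΔP = +16 and ΔY = -62.

ΔP = +16, ΔY = -62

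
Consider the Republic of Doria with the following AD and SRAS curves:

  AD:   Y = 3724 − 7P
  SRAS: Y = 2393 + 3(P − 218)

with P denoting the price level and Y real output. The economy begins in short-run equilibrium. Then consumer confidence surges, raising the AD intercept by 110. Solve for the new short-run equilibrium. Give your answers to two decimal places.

P = 209.50, Y = 2367.50

This is a positive demand shock: AD shifts right.
New AD: Y = 3834 − 7P.
SRAS can be written Y = 1739 + 3P.
Set AD = SRAS: 3834 − 7P = 1739 + 3P, so 2095 = 10P and P = 209.50.
Substituting into AD, Y = 2367.50.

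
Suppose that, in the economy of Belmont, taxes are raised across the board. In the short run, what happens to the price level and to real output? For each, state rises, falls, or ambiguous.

Price level: falls; output: falls

This is a negative demand shock: AD shifts left.
Moving along the upward-sloping SRAS curve, P falls and Y falls.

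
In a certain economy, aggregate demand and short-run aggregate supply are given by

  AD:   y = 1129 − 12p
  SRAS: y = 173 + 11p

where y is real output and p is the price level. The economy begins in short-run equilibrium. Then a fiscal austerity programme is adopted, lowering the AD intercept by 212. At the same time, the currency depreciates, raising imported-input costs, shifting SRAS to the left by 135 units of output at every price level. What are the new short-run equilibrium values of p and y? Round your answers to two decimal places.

After both shocks: AD is y = 917 − 12p and SRAS is y = 38 + 11p.
Setting them equal: 879 = 23p, so p = 38.22.
Substituting into AD, y = 458.39.

p = 38.22, y = 458.39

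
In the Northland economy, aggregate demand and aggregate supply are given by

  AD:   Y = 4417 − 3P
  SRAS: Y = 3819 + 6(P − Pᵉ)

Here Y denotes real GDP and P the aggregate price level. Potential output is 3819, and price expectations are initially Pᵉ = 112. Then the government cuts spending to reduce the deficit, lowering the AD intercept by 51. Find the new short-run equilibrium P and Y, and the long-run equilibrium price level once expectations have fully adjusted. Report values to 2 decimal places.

AD shifts left: new AD is Y = 4366 − 3P. With Pᵉ = 112, SRAS is Y = 3147 + 6P.
Short run: 4366 − 3P = 3147 + 6P gives 1219 = 9P, so P = 135.44 and Y = 4366 − 3P = 3959.67.
Y = 3959.67 is above potential 3819; expectations adjust and SRAS shifts left until Y = 3819.
Long run: on the new AD curve, 3819 = 4366 − 3P gives P = 182.33.

Short run: P = 135.44, Y = 3959.67. Long run: P = 182.33.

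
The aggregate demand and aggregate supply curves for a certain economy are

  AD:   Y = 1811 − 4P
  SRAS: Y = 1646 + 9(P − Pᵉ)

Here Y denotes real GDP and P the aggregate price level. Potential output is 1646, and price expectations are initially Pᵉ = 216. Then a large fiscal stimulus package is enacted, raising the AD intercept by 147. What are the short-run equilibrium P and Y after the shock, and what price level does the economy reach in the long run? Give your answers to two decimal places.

AD shifts right: new AD is Y = 1958 − 4P. With Pᵉ = 216, SRAS is Y = 9P − 298.
Short run: 1958 − 4P = 9P − 298 gives 2256 = 13P, so P = 173.54 and Y = 1958 − 4P = 1263.85.
Y = 1263.85 is below potential 1646; expectations adjust and SRAS shifts right until Y = 1646.
Long run: on the new AD curve, 1646 = 1958 − 4P gives P = 78.00.

Short run: P = 173.54, Y = 1263.85. Long run: P = 78.00.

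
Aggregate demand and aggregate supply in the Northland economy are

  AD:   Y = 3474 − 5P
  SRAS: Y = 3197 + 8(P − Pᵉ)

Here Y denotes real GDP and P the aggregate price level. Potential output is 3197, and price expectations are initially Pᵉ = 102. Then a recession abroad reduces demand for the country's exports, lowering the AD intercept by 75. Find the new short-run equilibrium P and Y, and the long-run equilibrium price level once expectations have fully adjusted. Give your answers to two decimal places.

Short run: P = 78.31, Y = 3007.46. Long run: P = 40.40.

AD shifts left: new AD is Y = 3399 − 5P. With Pᵉ = 102, SRAS is Y = 2381 + 8P.
Short run: 3399 − 5P = 2381 + 8P gives 1018 = 13P, so P = 78.31 and Y = 3399 − 5P = 3007.46.
Y = 3007.46 is below potential 3197; expectations adjust and SRAS shifts right until Y = 3197.
Long run: on the new AD curve, 3197 = 3399 − 5P gives P = 40.40.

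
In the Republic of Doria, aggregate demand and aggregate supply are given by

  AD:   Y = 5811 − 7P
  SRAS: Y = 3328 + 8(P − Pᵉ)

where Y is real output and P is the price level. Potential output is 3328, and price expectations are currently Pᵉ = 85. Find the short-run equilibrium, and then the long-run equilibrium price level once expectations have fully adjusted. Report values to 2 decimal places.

Short run: with Pᵉ = 85, SRAS is Y = 2648 + 8P. Setting AD = SRAS gives 3163 = 15P, so P = 210.87 and Y = 5811 − 7P = 4334.93.
Output 4334.93 is above potential 3328, so over time expected prices rise and SRAS shifts left until Y returns to 3328.
Long run: Y = 3328 on the AD curve gives 3328 = 5811 − 7P, so P = 354.71.

Short run: P = 210.87, Y = 4334.93. Long run: P = 354.71.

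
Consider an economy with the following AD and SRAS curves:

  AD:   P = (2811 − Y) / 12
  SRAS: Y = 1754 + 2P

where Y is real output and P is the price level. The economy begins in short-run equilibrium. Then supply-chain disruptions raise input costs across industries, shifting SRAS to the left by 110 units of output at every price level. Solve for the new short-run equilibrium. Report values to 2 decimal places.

P = 83.36, Y = 1810.71

This is a negative supply shock: SRAS shifts left.
New SRAS: Y = 1644 + 2P.
Set AD = SRAS: 2811 − 12P = 1644 + 2P, so 1167 = 14P and P = 83.36.
Substituting into AD, Y = 1810.71.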